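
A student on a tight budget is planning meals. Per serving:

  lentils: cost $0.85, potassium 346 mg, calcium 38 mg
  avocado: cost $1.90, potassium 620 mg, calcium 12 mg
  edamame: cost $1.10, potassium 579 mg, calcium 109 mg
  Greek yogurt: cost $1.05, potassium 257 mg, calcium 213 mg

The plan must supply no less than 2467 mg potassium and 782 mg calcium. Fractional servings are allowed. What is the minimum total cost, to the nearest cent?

lentils only: max(2467/346, 782/38) = 20.58 servings → $17.49.
avocado only: max(2467/620, 782/12) = 65.17 servings → $123.82.
edamame only: max(2467/579, 782/109) = 7.174 servings → $7.89.
Greek yogurt only: max(2467/257, 782/213) = 9.599 servings → $10.08.
lentils + avocado: the both-tight solution has a negative serving — not a feasible corner.
lentils + edamame: the both-tight solution has a negative serving — not a feasible corner.
lentils + Greek yogurt with both tight: 5.076 servings and 2.766 servings → $7.22.
avocado + edamame: the both-tight solution has a negative serving — not a feasible corner.
avocado + Greek yogurt with both tight: 2.516 servings and 3.53 servings → $8.49.
edamame + Greek yogurt with both tight: 3.405 servings and 1.929 servings → $5.77.
So the least-cost plan costs $5.77.

$5.77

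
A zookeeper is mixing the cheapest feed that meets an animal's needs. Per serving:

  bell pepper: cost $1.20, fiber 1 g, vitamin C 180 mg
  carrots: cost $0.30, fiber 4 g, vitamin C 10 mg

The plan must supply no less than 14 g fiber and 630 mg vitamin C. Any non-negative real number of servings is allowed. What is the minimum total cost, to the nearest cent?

$4.82

bell pepper only: max(14/1, 630/180) = 14 servings → $16.80.
carrots only: max(14/4, 630/10) = 63 servings → $18.90.
bell pepper + carrots with both tight: 3.352 servings and 2.662 servings → $4.82.
The minimum over all feasible corners is $4.82.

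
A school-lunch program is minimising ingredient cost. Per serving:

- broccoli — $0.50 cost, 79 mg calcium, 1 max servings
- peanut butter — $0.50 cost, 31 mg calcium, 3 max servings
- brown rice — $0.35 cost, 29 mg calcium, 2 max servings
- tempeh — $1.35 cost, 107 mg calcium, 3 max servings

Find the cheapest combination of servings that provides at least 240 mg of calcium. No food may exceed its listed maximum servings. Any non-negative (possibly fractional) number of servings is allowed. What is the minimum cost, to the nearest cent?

Cost per mg of calcium: broccoli $0.0063, brown rice $0.0121, tempeh $0.0126, peanut butter $0.0161.
Take 1 serving of broccoli: +79.0 mg calcium for $0.50 (total $0.50, still need 161.0 mg).
Take 2 servings of brown rice: +58.0 mg calcium for $0.70 (total $1.20, still need 103.0 mg).
Take 0.9626 servings of tempeh: +103.0 mg calcium for $1.30 (total $2.50, still need 0.0 mg).
Greedy by cheapest-per-mg is optimal for a single linear constraint, so the minimum cost is $2.50.

$2.50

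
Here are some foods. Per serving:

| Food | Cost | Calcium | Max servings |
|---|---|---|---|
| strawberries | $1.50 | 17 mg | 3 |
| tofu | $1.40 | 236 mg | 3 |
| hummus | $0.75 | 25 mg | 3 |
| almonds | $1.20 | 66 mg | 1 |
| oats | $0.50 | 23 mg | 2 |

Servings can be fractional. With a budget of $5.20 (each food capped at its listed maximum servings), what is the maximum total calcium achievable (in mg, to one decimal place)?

Calcium per dollar: tofu 168.6, almonds 55, oats 46, hummus 33.33, strawberries 11.33.
Take 3 servings of tofu: spends $4.20, +708.0 mg calcium (running total 708.0 mg).
Take 0.8333 servings of almonds: spends $1.00, +55.0 mg calcium (running total 763.0 mg).
Filling greedily by calcium-per-dollar is optimal for one linear limit, giving 763.0 mg.

763.0 mg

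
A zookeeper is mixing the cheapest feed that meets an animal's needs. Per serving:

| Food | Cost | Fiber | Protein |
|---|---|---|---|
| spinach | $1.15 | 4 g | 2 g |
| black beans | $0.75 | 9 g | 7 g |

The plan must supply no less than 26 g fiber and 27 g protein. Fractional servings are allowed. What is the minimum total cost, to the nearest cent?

$2.89

Two binding constraints pin down two serving amounts, so the optimal mix uses at most two foods. The candidates are each food alone (scaled to the tighter of fiber/protein) and each pair with both constraints tight.
spinach only: max(26/4, 27/2) = 13.5 servings → $15.53.
black beans only: max(26/9, 27/7) = 3.857 servings → $2.89.
spinach + black beans: the both-tight solution has a negative serving — not a feasible corner.
The minimum over all feasible corners is $2.89.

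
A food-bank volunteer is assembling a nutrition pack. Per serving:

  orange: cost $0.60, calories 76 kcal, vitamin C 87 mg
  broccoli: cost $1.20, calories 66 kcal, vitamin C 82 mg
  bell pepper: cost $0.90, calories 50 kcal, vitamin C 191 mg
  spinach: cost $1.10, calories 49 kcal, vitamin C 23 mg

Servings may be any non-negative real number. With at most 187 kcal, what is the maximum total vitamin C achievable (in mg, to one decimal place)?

Vitamin C per kcal: bell pepper 3.82, broccoli 1.242, orange 1.145, spinach 0.4694.
With no serving limits, spend the whole calories allowance on bell pepper: 187 kcal / 50 kcal × 191 mg = 714.3 mg.

714.3 mg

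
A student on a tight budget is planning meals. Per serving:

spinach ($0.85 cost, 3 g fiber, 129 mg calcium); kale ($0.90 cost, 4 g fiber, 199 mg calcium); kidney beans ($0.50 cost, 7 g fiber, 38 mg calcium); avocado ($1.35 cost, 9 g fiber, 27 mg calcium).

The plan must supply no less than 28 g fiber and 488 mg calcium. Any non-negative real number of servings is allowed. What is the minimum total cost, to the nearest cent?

Two binding constraints pin down two serving amounts, so the optimal mix uses at most two foods. The candidates are each food alone (scaled to the tighter of fiber/calcium) and each pair with both constraints tight.
spinach only: max(28/3, 488/129) = 9.333 servings → $7.93.
kale only: max(28/4, 488/199) = 7 servings → $6.30.
kidney beans only: max(28/7, 488/38) = 12.84 servings → $6.42.
avocado only: max(28/9, 488/27) = 18.07 servings → $24.40.
spinach + kale with both targets exact would need a negative amount; discard.
spinach + kidney beans with both tight: 2.981 servings and 2.722 servings → $3.90.
spinach + avocado with both tight: 3.367 servings and 1.989 servings → $5.55.
kale + kidney beans with both tight: 1.895 servings and 2.917 servings → $3.16.
kale + avocado with both tight: 2.16 servings and 2.151 servings → $4.85.
kidney beans + avocado: the both-tight solution has a negative serving — not a feasible corner.
The minimum over all feasible corners is $3.16.

$3.16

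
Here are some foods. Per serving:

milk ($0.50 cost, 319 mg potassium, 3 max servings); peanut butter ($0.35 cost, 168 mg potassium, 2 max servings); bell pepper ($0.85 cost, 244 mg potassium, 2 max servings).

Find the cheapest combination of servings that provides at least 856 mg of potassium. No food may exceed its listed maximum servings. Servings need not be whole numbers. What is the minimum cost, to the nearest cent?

$1.34

Cost per mg of potassium: milk $0.0016, peanut butter $0.0021, bell pepper $0.0035.
Take 2.683 servings of milk: +856.0 mg potassium for $1.34 (total $1.34, still need 0.0 mg).
Greedy by cheapest-per-mg is optimal for a single linear constraint, so the minimum cost is $1.34.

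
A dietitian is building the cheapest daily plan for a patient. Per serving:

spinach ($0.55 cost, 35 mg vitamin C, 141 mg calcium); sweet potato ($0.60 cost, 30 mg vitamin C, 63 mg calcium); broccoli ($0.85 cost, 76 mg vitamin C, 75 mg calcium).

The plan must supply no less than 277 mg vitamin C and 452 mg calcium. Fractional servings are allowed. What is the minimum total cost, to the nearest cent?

Minimising a linear cost over {vitamin C ≥ 277, calcium ≥ 452, servings ≥ 0} — the optimum is at a vertex, using one or two foods.
spinach only: max(277/35, 452/141) = 7.914 servings → $4.35.
sweet potato only: max(277/30, 452/63) = 9.233 servings → $5.54.
broccoli only: max(277/76, 452/75) = 6.027 servings → $5.12.
spinach + sweet potato with both targets exact would need a negative amount; discard.
spinach + broccoli with both tight: 1.678 servings and 2.872 servings → $3.36.
sweet potato + broccoli with both tight: 5.349 servings and 1.533 servings → $4.51.
So the least-cost plan costs $3.36.

$3.36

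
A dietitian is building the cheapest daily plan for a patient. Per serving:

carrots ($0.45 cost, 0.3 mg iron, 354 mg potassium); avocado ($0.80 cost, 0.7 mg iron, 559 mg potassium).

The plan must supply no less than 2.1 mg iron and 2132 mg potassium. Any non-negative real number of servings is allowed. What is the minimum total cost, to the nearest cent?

$2.83

Check every corner: each single food scaled to meet both minima, and each pair solved so both constraints bind.
carrots only: max(2.1/0.3, 2132/354) = 7 servings → $3.15.
avocado only: max(2.1/0.7, 2132/559) = 3.814 servings → $3.05.
carrots + avocado with both tight: 3.976 servings and 1.296 servings → $2.83.
Cheapest feasible corner: $2.83.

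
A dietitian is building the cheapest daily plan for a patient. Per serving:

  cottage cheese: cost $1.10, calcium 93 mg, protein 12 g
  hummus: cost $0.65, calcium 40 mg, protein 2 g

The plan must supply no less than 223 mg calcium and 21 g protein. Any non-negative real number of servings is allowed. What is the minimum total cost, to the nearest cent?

$2.64

Compare the cost at each extreme point of the feasible region.
cottage cheese only: max(223/93, 21/12) = 2.398 servings → $2.64.
hummus only: max(223/40, 21/2) = 10.5 servings → $6.83.
cottage cheese + hummus with both tight: 1.34 servings and 2.459 servings → $3.07.
The minimum over all feasible corners is $2.64.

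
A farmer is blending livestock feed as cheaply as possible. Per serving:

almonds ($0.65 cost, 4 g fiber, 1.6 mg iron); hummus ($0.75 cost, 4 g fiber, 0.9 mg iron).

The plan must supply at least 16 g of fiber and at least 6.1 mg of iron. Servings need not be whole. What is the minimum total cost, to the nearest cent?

$2.60

Two binding constraints pin down two serving amounts, so the optimal mix uses at most two foods. The candidates are each food alone (scaled to the tighter of fiber/iron) and each pair with both constraints tight.
almonds only: max(16/4, 6.1/1.6) = 4 servings → $2.60.
hummus only: max(16/4, 6.1/0.9) = 6.778 servings → $5.08.
almonds + hummus with both tight: 3.571 servings and 0.4286 servings → $2.64.
So the least-cost plan costs $2.60.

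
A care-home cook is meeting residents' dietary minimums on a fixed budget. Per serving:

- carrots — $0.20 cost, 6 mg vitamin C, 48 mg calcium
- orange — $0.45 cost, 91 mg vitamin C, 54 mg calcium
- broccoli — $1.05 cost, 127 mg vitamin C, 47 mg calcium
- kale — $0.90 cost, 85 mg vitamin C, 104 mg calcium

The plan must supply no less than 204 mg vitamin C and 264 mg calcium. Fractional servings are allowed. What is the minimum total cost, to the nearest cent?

$1.56

A basic optimal solution has at most two foods positive. Try each food alone and each pair with both targets met exactly.
carrots only: max(204/6, 264/48) = 34 servings → $6.80.
orange only: max(204/91, 264/54) = 4.889 servings → $2.20.
broccoli only: max(204/127, 264/47) = 5.617 servings → $5.90.
kale only: max(204/85, 264/104) = 2.538 servings → $2.28.
carrots + orange with both tight: 3.217 servings and 2.03 servings → $1.56.
carrots + broccoli with both tight: 4.118 servings and 1.412 servings → $2.31.
carrots + kale with both tight: 0.3542 servings and 2.375 servings → $2.21.
orange + broccoli: intersection lies outside the first quadrant.
orange + kale: intersection lies outside the first quadrant.
broccoli + kale: the both-tight solution has a negative serving — not a feasible corner.
So the least-cost plan costs $1.56.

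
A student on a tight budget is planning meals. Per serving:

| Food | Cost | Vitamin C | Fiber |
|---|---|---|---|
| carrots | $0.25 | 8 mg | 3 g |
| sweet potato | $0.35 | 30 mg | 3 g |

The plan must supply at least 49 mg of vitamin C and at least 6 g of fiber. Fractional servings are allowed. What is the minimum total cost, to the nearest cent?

Minimising a linear cost over {vitamin C ≥ 49, fiber ≥ 6, servings ≥ 0} — the optimum is at a vertex, using one or two foods.
carrots only: max(49/8, 6/3) = 6.125 servings → $1.53.
sweet potato only: max(49/30, 6/3) = 2 servings → $0.70.
carrots + sweet potato with both tight: 0.5 servings and 1.5 servings → $0.65.
So the least-cost plan costs $0.65.

$0.65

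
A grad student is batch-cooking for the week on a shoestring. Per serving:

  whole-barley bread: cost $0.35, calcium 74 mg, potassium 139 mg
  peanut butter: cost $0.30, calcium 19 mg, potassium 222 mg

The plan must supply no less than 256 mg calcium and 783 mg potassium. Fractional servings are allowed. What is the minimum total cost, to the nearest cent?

$1.55

whole-barley bread only: max(256/74, 783/139) = 5.633 servings → $1.97.
peanut butter only: max(256/19, 783/222) = 13.47 servings → $4.04.
whole-barley bread + peanut butter with both tight: 3.043 servings and 1.622 servings → $1.55.
So the least-cost plan costs $1.55.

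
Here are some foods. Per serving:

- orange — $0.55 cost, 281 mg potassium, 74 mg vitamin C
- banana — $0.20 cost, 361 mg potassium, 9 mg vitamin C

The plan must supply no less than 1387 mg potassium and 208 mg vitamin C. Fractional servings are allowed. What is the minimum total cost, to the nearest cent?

$1.79

At the optimum either one food covers both requirements or two foods hit both targets exactly; no other combination can be cheaper.
orange only: max(1387/281, 208/74) = 4.936 servings → $2.71.
banana only: max(1387/361, 208/9) = 23.11 servings → $4.62.
orange + banana with both tight: 2.589 servings and 1.827 servings → $1.79.
Cheapest feasible corner: $1.79.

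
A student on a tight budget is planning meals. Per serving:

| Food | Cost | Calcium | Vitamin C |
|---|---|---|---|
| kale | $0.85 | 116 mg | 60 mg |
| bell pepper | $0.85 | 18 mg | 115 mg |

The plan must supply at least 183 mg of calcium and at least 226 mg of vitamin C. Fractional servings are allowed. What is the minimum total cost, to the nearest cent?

$2.23

With two linear requirements the optimum uses one or two foods; enumerate the corners.
kale only: max(183/116, 226/60) = 3.767 servings → $3.20.
bell pepper only: max(183/18, 226/115) = 10.17 servings → $8.64.
kale + bell pepper with both tight: 1.385 servings and 1.243 servings → $2.23.
The minimum over all feasible corners is $2.23.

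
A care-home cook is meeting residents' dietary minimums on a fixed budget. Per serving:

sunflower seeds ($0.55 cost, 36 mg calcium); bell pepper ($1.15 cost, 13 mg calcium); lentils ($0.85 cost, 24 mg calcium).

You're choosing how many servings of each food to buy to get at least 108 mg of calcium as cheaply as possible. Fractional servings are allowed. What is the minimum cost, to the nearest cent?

Cost per mg of calcium: sunflower seeds $0.0153, lentils $0.0354, bell pepper $0.0885.
With no serving limits, use only sunflower seeds: 108 mg / 36 mg = 3 servings × $0.55 = $1.65.

$1.65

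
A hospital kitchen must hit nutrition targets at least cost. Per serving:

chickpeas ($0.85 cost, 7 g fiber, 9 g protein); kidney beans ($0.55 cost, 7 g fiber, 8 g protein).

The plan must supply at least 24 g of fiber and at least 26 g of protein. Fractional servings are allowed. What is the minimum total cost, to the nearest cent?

At the optimum either one food covers both requirements or two foods hit both targets exactly; no other combination can be cheaper.
chickpeas only: max(24/7, 26/9) = 3.429 servings → $2.91.
kidney beans only: max(24/7, 26/8) = 3.429 servings → $1.89.
chickpeas + kidney beans: intersection lies outside the first quadrant.
So the least-cost plan costs $1.89.

$1.89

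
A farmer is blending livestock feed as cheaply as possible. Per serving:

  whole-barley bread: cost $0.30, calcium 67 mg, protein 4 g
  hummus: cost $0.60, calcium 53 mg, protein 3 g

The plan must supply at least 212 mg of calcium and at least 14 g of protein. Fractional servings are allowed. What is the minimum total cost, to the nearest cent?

Check every corner: each single food scaled to meet both minima, and each pair solved so both constraints bind.
whole-barley bread only: max(212/67, 14/4) = 3.5 servings → $1.05.
hummus only: max(212/53, 14/3) = 4.667 servings → $2.80.
whole-barley bread + hummus: the both-tight solution has a negative serving — not a feasible corner.
So the least-cost plan costs $1.05.

$1.05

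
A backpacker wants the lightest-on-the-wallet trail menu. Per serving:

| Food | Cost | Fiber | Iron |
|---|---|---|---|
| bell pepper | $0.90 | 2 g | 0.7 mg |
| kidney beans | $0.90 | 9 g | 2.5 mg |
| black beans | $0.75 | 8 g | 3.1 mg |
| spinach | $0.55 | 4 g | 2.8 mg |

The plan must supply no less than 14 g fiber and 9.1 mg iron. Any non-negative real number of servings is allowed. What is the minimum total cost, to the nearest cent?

$1.83

For a min-cost LP with two ≥-constraints, a basic feasible solution has at most two positive variables.
bell pepper only: max(14/2, 9.1/0.7) = 13 servings → $11.70.
kidney beans only: max(14/9, 9.1/2.5) = 3.64 servings → $3.28.
black beans only: max(14/8, 9.1/3.1) = 2.935 servings → $2.20.
spinach only: max(14/4, 9.1/2.8) = 3.5 servings → $1.93.
bell pepper + kidney beans: the both-tight solution has a negative serving — not a feasible corner.
bell pepper + black beans with both targets exact would need a negative amount; discard.
bell pepper + spinach with both tight: 1 serving and 3 servings → $2.55.
kidney beans + black beans: the both-tight solution has a negative serving — not a feasible corner.
kidney beans + spinach with both tight: 0.1842 servings and 3.086 servings → $1.86.
black beans + spinach with both tight: 0.28 servings and 2.94 servings → $1.83.
So the least-cost plan costs $1.83.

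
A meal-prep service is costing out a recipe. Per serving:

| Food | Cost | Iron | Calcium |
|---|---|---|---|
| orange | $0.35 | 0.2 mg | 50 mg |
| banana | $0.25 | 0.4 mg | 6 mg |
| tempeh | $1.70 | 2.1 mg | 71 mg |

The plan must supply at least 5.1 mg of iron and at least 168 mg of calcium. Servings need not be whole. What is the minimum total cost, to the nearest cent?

$3.63

This is a tiny linear program; its minimum lies at a vertex of the feasible set. List the vertices and price them.
orange only: max(5.1/0.2, 168/50) = 25.5 servings → $8.93.
banana only: max(5.1/0.4, 168/6) = 28 servings → $7.00.
tempeh only: max(5.1/2.1, 168/71) = 2.429 servings → $4.13.
orange + banana with both tight: 1.947 servings and 11.78 servings → $3.63.
orange + tempeh with both targets exact would need a negative amount; discard.
banana + tempeh with both tight: 0.5886 servings and 2.316 servings → $4.09.
The minimum over all feasible corners is $3.63.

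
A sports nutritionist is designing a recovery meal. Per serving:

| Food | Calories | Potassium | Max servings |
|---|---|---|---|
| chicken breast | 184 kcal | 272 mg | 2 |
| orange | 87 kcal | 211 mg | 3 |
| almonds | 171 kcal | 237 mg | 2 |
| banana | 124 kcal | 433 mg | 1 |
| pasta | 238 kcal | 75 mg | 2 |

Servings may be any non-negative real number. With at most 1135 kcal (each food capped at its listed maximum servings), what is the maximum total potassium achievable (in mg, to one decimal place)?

2096.6 mg

Potassium per kcal: banana 3.492, orange 2.425, chicken breast 1.478, almonds 1.386, pasta 0.3151.
Take 1 serving of banana: uses 124 kcal, +433.0 mg potassium (running total 433.0 mg).
Take 3 servings of orange: uses 261 kcal, +633.0 mg potassium (running total 1066.0 mg).
Take 2 servings of chicken breast: uses 368 kcal, +544.0 mg potassium (running total 1610.0 mg).
Take 2 servings of almonds: uses 342 kcal, +474.0 mg potassium (running total 2084.0 mg).
Take 0.1681 servings of pasta: uses 40 kcal, +12.6 mg potassium (running total 2096.6 mg).
Filling greedily by potassium-per-kcal is optimal for one linear limit, giving 2096.6 mg.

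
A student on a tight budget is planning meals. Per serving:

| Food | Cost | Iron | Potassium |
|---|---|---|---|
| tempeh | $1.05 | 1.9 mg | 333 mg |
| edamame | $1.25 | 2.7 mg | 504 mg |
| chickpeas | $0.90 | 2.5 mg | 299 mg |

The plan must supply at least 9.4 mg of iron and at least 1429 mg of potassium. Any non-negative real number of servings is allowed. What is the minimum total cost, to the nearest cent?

$3.85

Two binding constraints pin down two serving amounts, so the optimal mix uses at most two foods. The candidates are each food alone (scaled to the tighter of iron/potassium) and each pair with both constraints tight.
tempeh only: max(9.4/1.9, 1429/333) = 4.947 servings → $5.19.
edamame only: max(9.4/2.7, 1429/504) = 3.481 servings → $4.35.
chickpeas only: max(9.4/2.5, 1429/299) = 4.779 servings → $4.30.
tempeh + edamame: intersection lies outside the first quadrant.
tempeh + chickpeas with both tight: 2.882 servings and 1.57 servings → $4.44.
edamame + chickpeas with both tight: 1.683 servings and 1.942 servings → $3.85.
The minimum over all feasible corners is $3.85.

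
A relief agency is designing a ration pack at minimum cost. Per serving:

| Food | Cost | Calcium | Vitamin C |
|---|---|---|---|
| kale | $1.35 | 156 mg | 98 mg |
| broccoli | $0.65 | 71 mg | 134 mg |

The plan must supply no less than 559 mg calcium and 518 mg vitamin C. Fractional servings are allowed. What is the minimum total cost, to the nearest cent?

Compare the cost at each extreme point of the feasible region.
kale only: max(559/156, 518/98) = 5.286 servings → $7.14.
broccoli only: max(559/71, 518/134) = 7.873 servings → $5.12.
kale + broccoli with both tight: 2.734 servings and 1.866 servings → $4.90.
So the least-cost plan costs $4.90.

$4.90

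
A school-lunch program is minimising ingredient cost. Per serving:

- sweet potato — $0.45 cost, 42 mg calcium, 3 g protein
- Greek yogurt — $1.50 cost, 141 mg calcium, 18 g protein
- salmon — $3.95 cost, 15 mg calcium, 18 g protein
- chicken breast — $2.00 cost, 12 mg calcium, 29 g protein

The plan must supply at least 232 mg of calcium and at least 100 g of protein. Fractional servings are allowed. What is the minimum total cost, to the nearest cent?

$7.27

Check every corner: each single food scaled to meet both minima, and each pair solved so both constraints bind.
sweet potato only: max(232/42, 100/3) = 33.33 servings → $15.00.
Greek yogurt only: max(232/141, 100/18) = 5.556 servings → $8.33.
salmon only: max(232/15, 100/18) = 15.47 servings → $61.09.
chicken breast only: max(232/12, 100/29) = 19.33 servings → $38.67.
sweet potato + Greek yogurt with both targets exact would need a negative amount; discard.
sweet potato + salmon with both tight: 3.764 servings and 4.928 servings → $21.16.
sweet potato + chicken breast with both tight: 4.677 servings and 2.964 servings → $8.03.
Greek yogurt + salmon with both tight: 1.18 servings and 4.376 servings → $19.05.
Greek yogurt + chicken breast with both tight: 1.427 servings and 2.562 servings → $7.27.
salmon + chicken breast: the both-tight solution has a negative serving — not a feasible corner.
Cheapest feasible corner: $7.27.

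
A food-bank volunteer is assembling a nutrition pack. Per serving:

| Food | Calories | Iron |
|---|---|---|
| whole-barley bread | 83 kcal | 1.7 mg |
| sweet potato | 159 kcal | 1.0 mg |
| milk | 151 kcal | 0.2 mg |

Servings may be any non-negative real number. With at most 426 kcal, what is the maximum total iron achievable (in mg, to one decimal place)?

Iron per kcal: whole-barley bread 0.02048, sweet potato 0.006289, milk 0.001325.
With no serving limits, spend the whole calories allowance on whole-barley bread: 426 kcal / 83 kcal × 1.7 mg = 8.7 mg.

8.7 mg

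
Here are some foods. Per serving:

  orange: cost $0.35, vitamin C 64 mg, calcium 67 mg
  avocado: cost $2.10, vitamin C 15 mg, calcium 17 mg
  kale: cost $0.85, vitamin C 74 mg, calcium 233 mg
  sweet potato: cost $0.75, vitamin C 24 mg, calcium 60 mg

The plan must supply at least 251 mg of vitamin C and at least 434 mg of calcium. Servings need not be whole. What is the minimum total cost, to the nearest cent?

This is a tiny linear program; its minimum lies at a vertex of the feasible set. List the vertices and price them.
orange only: max(251/64, 434/67) = 6.478 servings → $2.27.
avocado only: max(251/15, 434/17) = 25.53 servings → $53.61.
kale only: max(251/74, 434/233) = 3.392 servings → $2.88.
sweet potato only: max(251/24, 434/60) = 10.46 servings → $7.84.
orange + avocado: intersection lies outside the first quadrant.
orange + kale with both tight: 2.649 servings and 1.101 servings → $1.86.
orange + sweet potato with both tight: 2.081 servings and 4.91 servings → $4.41.
avocado + kale with both tight: 11.79 servings and 1.003 servings → $25.60.
avocado + sweet potato with both tight: 9.439 servings and 4.559 servings → $23.24.
kale + sweet potato with both targets exact would need a negative amount; discard.
The minimum over all feasible corners is $1.86.

$1.86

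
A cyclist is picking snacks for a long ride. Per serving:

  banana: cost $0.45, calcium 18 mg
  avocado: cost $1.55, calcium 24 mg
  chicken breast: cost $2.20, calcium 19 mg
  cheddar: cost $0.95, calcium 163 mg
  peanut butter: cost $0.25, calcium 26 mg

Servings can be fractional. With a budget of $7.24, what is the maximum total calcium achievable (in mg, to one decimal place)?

1242.2 mg

Calcium per dollar: cheddar 171.6, peanut butter 104, banana 40, avocado 15.48, chicken breast 8.636.
With no serving limits, spend the whole cost allowance on cheddar: $7.24 / $0.95 × 163 mg = 1242.2 mg.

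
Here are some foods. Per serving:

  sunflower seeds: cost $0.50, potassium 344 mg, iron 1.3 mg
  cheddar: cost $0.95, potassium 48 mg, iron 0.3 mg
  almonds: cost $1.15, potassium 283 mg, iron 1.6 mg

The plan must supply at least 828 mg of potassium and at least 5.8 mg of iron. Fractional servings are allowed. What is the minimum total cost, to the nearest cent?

An LP optimum is at a vertex; with two nutrient constraints at most two foods are used. Check each candidate.
sunflower seeds only: max(828/344, 5.8/1.3) = 4.462 servings → $2.23.
cheddar only: max(828/48, 5.8/0.3) = 19.33 servings → $18.37.
almonds only: max(828/283, 5.8/1.6) = 3.625 servings → $4.17.
sunflower seeds + cheddar: the both-tight solution has a negative serving — not a feasible corner.
sunflower seeds + almonds: the both-tight solution has a negative serving — not a feasible corner.
cheddar + almonds: intersection lies outside the first quadrant.
Cheapest feasible corner: $2.23.

$2.23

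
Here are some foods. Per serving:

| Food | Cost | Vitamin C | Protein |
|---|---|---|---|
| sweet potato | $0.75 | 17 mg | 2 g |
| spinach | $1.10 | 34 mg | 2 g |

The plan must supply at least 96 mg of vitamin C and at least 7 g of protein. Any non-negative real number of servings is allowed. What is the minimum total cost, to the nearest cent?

At the optimum either one food covers both requirements or two foods hit both targets exactly; no other combination can be cheaper.
sweet potato only: max(96/17, 7/2) = 5.647 servings → $4.24.
spinach only: max(96/34, 7/2) = 3.5 servings → $3.85.
sweet potato + spinach with both tight: 1.353 servings and 2.147 servings → $3.38.
The minimum over all feasible corners is $3.38.

$3.38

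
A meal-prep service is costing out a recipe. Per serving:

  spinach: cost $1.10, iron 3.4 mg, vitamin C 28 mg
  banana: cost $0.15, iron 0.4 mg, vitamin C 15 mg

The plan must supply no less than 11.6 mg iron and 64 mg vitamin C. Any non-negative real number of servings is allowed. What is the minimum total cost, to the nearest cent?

$3.75

Check every corner: each single food scaled to meet both minima, and each pair solved so both constraints bind.
spinach only: max(11.6/3.4, 64/28) = 3.412 servings → $3.75.
banana only: max(11.6/0.4, 64/15) = 29 servings → $4.35.
spinach + banana: intersection lies outside the first quadrant.
Cheapest feasible corner: $3.75.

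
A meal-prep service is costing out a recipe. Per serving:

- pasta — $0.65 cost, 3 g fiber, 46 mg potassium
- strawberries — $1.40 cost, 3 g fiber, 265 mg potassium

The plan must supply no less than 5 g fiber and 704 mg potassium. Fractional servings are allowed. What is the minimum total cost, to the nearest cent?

The cheapest plan sits at a corner of the feasible region — with two constraints it uses at most two foods.
pasta only: max(5/3, 704/46) = 15.3 servings → $9.95.
strawberries only: max(5/3, 704/265) = 2.657 servings → $3.72.
pasta + strawberries: the both-tight solution has a negative serving — not a feasible corner.
So the least-cost plan costs $3.72.

$3.72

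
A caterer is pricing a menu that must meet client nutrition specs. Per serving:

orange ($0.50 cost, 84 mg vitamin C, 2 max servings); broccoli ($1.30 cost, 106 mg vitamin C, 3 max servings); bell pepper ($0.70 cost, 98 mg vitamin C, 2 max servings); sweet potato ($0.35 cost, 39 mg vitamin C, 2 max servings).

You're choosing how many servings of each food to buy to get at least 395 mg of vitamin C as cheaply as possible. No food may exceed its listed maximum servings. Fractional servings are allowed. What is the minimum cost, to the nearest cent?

Cost per mg of vitamin C: orange $0.0060, bell pepper $0.0071, sweet potato $0.0090, broccoli $0.0123.
Take 2 servings of orange: +168.0 mg vitamin C for $1.00 (total $1.00, still need 227.0 mg).
Take 2 servings of bell pepper: +196.0 mg vitamin C for $1.40 (total $2.40, still need 31.0 mg).
Take 0.7949 servings of sweet potato: +31.0 mg vitamin C for $0.28 (total $2.68, still need 0.0 mg).
Greedy by cheapest-per-mg is optimal for a single linear constraint, so the minimum cost is $2.68.

$2.68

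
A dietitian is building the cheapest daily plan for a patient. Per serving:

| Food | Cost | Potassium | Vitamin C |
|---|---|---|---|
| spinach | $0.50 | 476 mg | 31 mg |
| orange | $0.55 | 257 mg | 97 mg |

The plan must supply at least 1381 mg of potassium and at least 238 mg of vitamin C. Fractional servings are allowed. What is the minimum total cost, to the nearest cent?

Minimising a linear cost over {potassium ≥ 1381, vitamin C ≥ 238, servings ≥ 0} — the optimum is at a vertex, using one or two foods.
spinach only: max(1381/476, 238/31) = 7.677 servings → $3.84.
orange only: max(1381/257, 238/97) = 5.374 servings → $2.96.
spinach + orange with both tight: 1.905 servings and 1.845 servings → $1.97.
The minimum over all feasible corners is $1.97.

$1.97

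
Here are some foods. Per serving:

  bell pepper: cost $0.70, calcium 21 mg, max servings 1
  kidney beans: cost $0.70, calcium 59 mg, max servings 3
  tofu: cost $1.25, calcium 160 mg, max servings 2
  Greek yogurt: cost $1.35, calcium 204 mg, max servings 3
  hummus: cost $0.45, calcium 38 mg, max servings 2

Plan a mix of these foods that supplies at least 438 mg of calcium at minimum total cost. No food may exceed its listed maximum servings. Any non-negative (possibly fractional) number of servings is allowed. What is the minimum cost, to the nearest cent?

Cost per mg of calcium: Greek yogurt $0.0066, tofu $0.0078, hummus $0.0118, kidney beans $0.0119, bell pepper $0.0333.
Take 2.147 servings of Greek yogurt: +438.0 mg calcium for $2.90 (total $2.90, still need 0.0 mg).
Greedy by cheapest-per-mg is optimal for a single linear constraint, so the minimum cost is $2.90.

$2.90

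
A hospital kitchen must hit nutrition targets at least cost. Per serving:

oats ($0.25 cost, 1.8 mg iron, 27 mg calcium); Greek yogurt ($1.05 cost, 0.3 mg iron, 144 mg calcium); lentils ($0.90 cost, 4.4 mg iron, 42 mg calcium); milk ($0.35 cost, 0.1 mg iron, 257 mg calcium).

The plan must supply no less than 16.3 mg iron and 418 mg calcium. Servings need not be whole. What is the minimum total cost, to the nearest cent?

Compare the cost at each extreme point of the feasible region.
oats only: max(16.3/1.8, 418/27) = 15.48 servings → $3.87.
Greek yogurt only: max(16.3/0.3, 418/144) = 54.33 servings → $57.05.
lentils only: max(16.3/4.4, 418/42) = 9.952 servings → $8.96.
milk only: max(16.3/0.1, 418/257) = 163 servings → $57.05.
oats + Greek yogurt with both tight: 8.848 servings and 1.244 servings → $3.52.
oats + lentils with both targets exact would need a negative amount; discard.
oats + milk with both tight: 9.018 servings and 0.6791 servings → $2.49.
Greek yogurt + lentils with both tight: 1.859 servings and 3.578 servings → $5.17.
Greek yogurt + milk: intersection lies outside the first quadrant.
lentils + milk with both tight: 3.681 servings and 1.025 servings → $3.67.
Cheapest feasible corner: $2.49.

$2.49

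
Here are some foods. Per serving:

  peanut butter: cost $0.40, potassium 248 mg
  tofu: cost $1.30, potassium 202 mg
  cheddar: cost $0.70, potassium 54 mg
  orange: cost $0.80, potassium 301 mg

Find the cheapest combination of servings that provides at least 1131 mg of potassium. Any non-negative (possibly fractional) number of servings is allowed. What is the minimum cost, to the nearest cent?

Cost per mg of potassium: peanut butter $0.0016, orange $0.0027, tofu $0.0064, cheddar $0.0130.
With no serving limits, use only peanut butter: 1131 mg / 248 mg = 4.56 servings × $0.40 = $1.82.

$1.82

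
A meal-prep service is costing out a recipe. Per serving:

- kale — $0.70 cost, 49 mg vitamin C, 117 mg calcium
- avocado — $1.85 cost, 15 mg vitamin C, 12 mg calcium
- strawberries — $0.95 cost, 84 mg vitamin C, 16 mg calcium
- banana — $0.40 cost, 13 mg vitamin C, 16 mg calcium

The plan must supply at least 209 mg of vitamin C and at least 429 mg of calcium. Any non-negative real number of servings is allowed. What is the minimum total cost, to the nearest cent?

$2.89

This is a tiny linear program; its minimum lies at a vertex of the feasible set. List the vertices and price them.
kale only: max(209/49, 429/117) = 4.265 servings → $2.99.
avocado only: max(209/15, 429/12) = 35.75 servings → $66.14.
strawberries only: max(209/84, 429/16) = 26.81 servings → $25.47.
banana only: max(209/13, 429/16) = 26.81 servings → $10.72.
kale + avocado with both tight: 3.365 servings and 2.941 servings → $7.80.
kale + strawberries with both tight: 3.615 servings and 0.3795 servings → $2.89.
kale + banana with both tight: 3.03 servings and 4.657 servings → $3.98.
avocado + strawberries: intersection lies outside the first quadrant.
avocado + banana with both targets exact would need a negative amount; discard.
strawberries + banana with both targets exact would need a negative amount; discard.
The minimum over all feasible corners is $2.89.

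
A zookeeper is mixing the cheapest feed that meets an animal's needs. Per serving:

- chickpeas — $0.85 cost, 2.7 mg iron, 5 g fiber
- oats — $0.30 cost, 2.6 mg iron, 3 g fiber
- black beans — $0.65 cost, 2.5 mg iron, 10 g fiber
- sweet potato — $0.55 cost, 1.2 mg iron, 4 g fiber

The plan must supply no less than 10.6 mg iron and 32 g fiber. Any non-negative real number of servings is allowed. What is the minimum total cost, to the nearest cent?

chickpeas only: max(10.6/2.7, 32/5) = 6.4 servings → $5.44.
oats only: max(10.6/2.6, 32/3) = 10.67 servings → $3.20.
black beans only: max(10.6/2.5, 32/10) = 4.24 servings → $2.76.
sweet potato only: max(10.6/1.2, 32/4) = 8.833 servings → $4.86.
chickpeas + oats with both targets exact would need a negative amount; discard.
chickpeas + black beans with both tight: 1.793 servings and 2.303 servings → $3.02.
chickpeas + sweet potato with both tight: 0.8333 servings and 6.958 servings → $4.54.
oats + black beans with both tight: 1.405 servings and 2.778 servings → $2.23.
oats + sweet potato with both tight: 0.5882 servings and 7.559 servings → $4.33.
black beans + sweet potato: the both-tight solution has a negative serving — not a feasible corner.
The minimum over all feasible corners is $2.23.

$2.23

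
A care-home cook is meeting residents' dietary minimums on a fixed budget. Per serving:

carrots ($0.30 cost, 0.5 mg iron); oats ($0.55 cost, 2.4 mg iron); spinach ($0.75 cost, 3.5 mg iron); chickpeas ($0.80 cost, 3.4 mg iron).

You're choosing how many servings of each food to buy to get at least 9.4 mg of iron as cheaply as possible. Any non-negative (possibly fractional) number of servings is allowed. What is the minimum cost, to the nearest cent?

$2.01

Cost per mg of iron: spinach $0.2143, oats $0.2292, chickpeas $0.2353, carrots $0.6000.
With no serving limits, use only spinach: 9.4 mg / 3.5 mg = 2.686 servings × $0.75 = $2.01.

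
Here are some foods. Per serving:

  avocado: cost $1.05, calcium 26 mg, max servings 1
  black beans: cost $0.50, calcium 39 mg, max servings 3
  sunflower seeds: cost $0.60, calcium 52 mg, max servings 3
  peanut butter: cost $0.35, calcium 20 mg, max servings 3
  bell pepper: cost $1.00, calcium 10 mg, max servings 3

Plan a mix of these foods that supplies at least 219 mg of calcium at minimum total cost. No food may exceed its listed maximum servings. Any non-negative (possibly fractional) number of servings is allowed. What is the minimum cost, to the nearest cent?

$2.61

Cost per mg of calcium: sunflower seeds $0.0115, black beans $0.0128, peanut butter $0.0175, avocado $0.0404, bell pepper $0.1000.
Take 3 servings of sunflower seeds: +156.0 mg calcium for $1.80 (total $1.80, still need 63.0 mg).
Take 1.615 servings of black beans: +63.0 mg calcium for $0.81 (total $2.61, still need 0.0 mg).
Greedy by cheapest-per-mg is optimal for a single linear constraint, so the minimum cost is $2.61.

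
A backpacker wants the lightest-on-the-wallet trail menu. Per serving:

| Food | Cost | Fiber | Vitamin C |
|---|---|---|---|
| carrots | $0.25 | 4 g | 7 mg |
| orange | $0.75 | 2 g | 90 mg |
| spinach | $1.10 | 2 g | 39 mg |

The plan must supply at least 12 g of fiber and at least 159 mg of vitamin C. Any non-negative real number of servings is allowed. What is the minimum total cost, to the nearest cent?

$1.75

For a min-cost LP with two ≥-constraints, a basic feasible solution has at most two positive variables.
carrots only: max(12/4, 159/7) = 22.71 servings → $5.68.
orange only: max(12/2, 159/90) = 6 servings → $4.50.
spinach only: max(12/2, 159/39) = 6 servings → $6.60.
carrots + orange with both tight: 2.202 servings and 1.595 servings → $1.75.
carrots + spinach with both tight: 1.056 servings and 3.887 servings → $4.54.
orange + spinach: the both-tight solution has a negative serving — not a feasible corner.
So the least-cost plan costs $1.75.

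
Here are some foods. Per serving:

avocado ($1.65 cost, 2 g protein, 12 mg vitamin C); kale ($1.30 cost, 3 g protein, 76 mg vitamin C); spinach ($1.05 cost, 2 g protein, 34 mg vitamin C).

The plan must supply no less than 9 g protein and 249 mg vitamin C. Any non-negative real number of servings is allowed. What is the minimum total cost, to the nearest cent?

$4.26

For a min-cost LP with two ≥-constraints, a basic feasible solution has at most two positive variables.
avocado only: max(9/2, 249/12) = 20.75 servings → $34.24.
kale only: max(9/3, 249/76) = 3.276 servings → $4.26.
spinach only: max(9/2, 249/34) = 7.324 servings → $7.69.
avocado + kale with both targets exact would need a negative amount; discard.
avocado + spinach: the both-tight solution has a negative serving — not a feasible corner.
kale + spinach: intersection lies outside the first quadrant.
So the least-cost plan costs $4.26.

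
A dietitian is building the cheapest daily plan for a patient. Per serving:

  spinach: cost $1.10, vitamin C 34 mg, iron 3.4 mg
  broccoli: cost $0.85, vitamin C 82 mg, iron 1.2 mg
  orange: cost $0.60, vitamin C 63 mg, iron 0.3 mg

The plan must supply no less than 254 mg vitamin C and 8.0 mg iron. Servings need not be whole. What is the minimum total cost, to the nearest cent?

With two linear requirements the optimum uses one or two foods; enumerate the corners.
spinach only: max(254/34, 8.0/3.4) = 7.471 servings → $8.22.
broccoli only: max(254/82, 8.0/1.2) = 6.667 servings → $5.67.
orange only: max(254/63, 8.0/0.3) = 26.67 servings → $16.00.
spinach + broccoli with both tight: 1.476 servings and 2.486 servings → $3.74.
spinach + orange with both tight: 2.097 servings and 2.9 servings → $4.05.
broccoli + orange: the both-tight solution has a negative serving — not a feasible corner.
Cheapest feasible corner: $3.74.

$3.74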